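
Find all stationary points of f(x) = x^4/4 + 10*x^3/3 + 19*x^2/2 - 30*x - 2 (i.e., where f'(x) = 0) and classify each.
f'(x) = x^3 + 10*x^2 + 19*x - 30

Solve f'(x) = 0:
  Factor: x^3 + 10*x^2 + 19*x - 30 = (x - 1)*(x + 5)*(x + 6) = 0.
  ⇒ x = -6, -5, 1

f''(x) = 3*x^2 + 20*x + 19
Second-derivative test at each critical point:
  f''(-6) = 7 > 0 → local minimum
  f''(-5) = -6 < 0 → local maximum
  f''(1) = 42 > 0 → local minimum

Critical points: x = -6 (local minimum); x = -5 (local maximum); x = 1 (local minimum)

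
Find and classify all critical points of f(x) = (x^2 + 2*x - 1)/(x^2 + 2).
f'(x) = 2*(-x^2 + 3*x + 2)/(x^4 + 4*x^2 + 4)

Solve f'(x) = 0:
  f'(x) = -2*(x^2 - 3*x - 2)/(x^2 + 2)^2; the denominator is positive wherever f is defined, so f'(x) = 0 ⇔ -2*x^2 + 6*x + 4 = 0.
  Factor: -2*x^2 + 6*x + 4 = -2*(x^2 - 3*x - 2); x^2 - 3*x - 2 = 0 has no rational roots; quadratic formula: x = (3 ± √17)/2.
  ⇒ x = 3/2 - sqrt(17)/2 ≈ -0.5616, 3/2 + sqrt(17)/2 ≈ 3.5616

f''(x) = 2*(2*x^3 - 9*x^2 - 12*x + 6)/(x^6 + 6*x^4 + 12*x^2 + 8)
Second-derivative test at each critical point:
  f''(-0.5616) = 1.5382 > 0 → local minimum
  f''(3.5616) = -0.0382 < 0 → local maximum

Critical points: x = 3/2 - sqrt(17)/2 ≈ -0.5616 (local minimum); x = 3/2 + sqrt(17)/2 ≈ 3.5616 (local maximum)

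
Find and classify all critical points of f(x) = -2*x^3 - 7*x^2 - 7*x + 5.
f'(x) = -6*x^2 - 14*x - 7

Solve f'(x) = 0:
  6*x^2 + 14*x + 7 = 0 has no rational roots; quadratic formula: x = (-14 ± √28)/12.
  ⇒ x = -7/6 - sqrt(7)/6 ≈ -1.6076, -7/6 + sqrt(7)/6 ≈ -0.7257

f''(x) = -12*x - 14
Second-derivative test at each critical point:
  f''(-1.6076) = 5.2915 > 0 → local minimum
  f''(-0.7257) = -5.2915 < 0 → local maximum

Critical points: x = -7/6 - sqrt(7)/6 ≈ -1.6076 (local minimum); x = -7/6 + sqrt(7)/6 ≈ -0.7257 (local maximum)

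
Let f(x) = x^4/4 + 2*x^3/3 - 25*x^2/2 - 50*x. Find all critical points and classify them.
f'(x) = x^3 + 2*x^2 - 25*x - 50

Solve f'(x) = 0:
  Factor: x^3 + 2*x^2 - 25*x - 50 = (x - 5)*(x + 2)*(x + 5) = 0.
  ⇒ x = -5, -2, 5

f''(x) = 3*x^2 + 4*x - 25
Second-derivative test at each critical point:
  f''(-5) = 30 > 0 → local minimum
  f''(-2) = -21 < 0 → local maximum
  f''(5) = 70 > 0 → local minimum

Critical points: x = -5 (local minimum); x = -2 (local maximum); x = 5 (local minimum)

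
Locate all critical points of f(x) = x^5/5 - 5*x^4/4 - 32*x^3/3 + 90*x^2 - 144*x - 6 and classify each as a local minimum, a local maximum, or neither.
f'(x) = x^4 - 5*x^3 - 32*x^2 + 180*x - 144

Solve f'(x) = 0:
  Factor: x^4 - 5*x^3 - 32*x^2 + 180*x - 144 = (x - 6)*(x - 4)*(x - 1)*(x + 6) = 0.
  ⇒ x = -6, 1, 4, 6

f''(x) = 4*x^3 - 15*x^2 - 64*x + 180
Second-derivative test at each critical point:
  f''(-6) = -840 < 0 → local maximum
  f''(1) = 105 > 0 → local minimum
  f''(4) = -60 < 0 → local maximum
  f''(6) = 120 > 0 → local minimum

Critical points: x = -6 (local maximum); x = 1 (local minimum); x = 4 (local maximum); x = 6 (local minimum)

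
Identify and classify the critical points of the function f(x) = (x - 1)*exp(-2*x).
f'(x) = (3 - 2*x)*exp(-2*x)

Solve f'(x) = 0:
  f'(x) = (3 - 2*x)·exp(-2*x) and exp(-2*x) > 0 for every x, so f'(x) = 0 ⇔ 3 - 2*x = 0.
  3 - 2*x = 0.
  ⇒ x = 3/2

f''(x) = 4*(x - 2)*exp(-2*x)
Second-derivative test at each critical point:
  f''(3/2) = -0.0996 < 0 → local maximum

Critical points: x = 3/2 (local maximum)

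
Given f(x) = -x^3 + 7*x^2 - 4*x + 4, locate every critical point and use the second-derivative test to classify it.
f'(x) = -3*x^2 + 14*x - 4

Solve f'(x) = 0:
  3*x^2 - 14*x + 4 = 0 has no rational roots; quadratic formula: x = (14 ± √148)/6.
  ⇒ x = 7/3 - sqrt(37)/3 ≈ 0.3057, sqrt(37)/3 + 7/3 ≈ 4.3609

f''(x) = 14 - 6*x
Second-derivative test at each critical point:
  f''(0.3057) = 12.1655 > 0 → local minimum
  f''(4.3609) = -12.1655 < 0 → local maximum

Critical points: x = 7/3 - sqrt(37)/3 ≈ 0.3057 (local minimum); x = sqrt(37)/3 + 7/3 ≈ 4.3609 (local maximum)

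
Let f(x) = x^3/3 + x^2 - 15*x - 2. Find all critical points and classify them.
f'(x) = x^2 + 2*x - 15

Solve f'(x) = 0:
  Factor: x^2 + 2*x - 15 = (x - 3)*(x + 5) = 0.
  ⇒ x = -5, 3

f''(x) = 2*x + 2
Second-derivative test at each critical point:
  f''(-5) = -8 < 0 → local maximum
  f''(3) = 8 > 0 → local minimum

Critical points: x = -5 (local maximum); x = 3 (local minimum)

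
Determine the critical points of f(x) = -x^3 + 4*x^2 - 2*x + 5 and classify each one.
f'(x) = -3*x^2 + 8*x - 2

Solve f'(x) = 0:
  3*x^2 - 8*x + 2 = 0 has no rational roots; quadratic formula: x = (8 ± √40)/6.
  ⇒ x = 4/3 - sqrt(10)/3 ≈ 0.2792, sqrt(10)/3 + 4/3 ≈ 2.3874

f''(x) = 8 - 6*x
Second-derivative test at each critical point:
  f''(0.2792) = 6.3246 > 0 → local minimum
  f''(2.3874) = -6.3246 < 0 → local maximum

Critical points: x = 4/3 - sqrt(10)/3 ≈ 0.2792 (local minimum); x = sqrt(10)/3 + 4/3 ≈ 2.3874 (local maximum)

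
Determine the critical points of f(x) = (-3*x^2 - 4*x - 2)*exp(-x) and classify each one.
f'(x) = (3*x^2 - 2*x - 2)*exp(-x)

Solve f'(x) = 0:
  f'(x) = (3*x^2 - 2*x - 2)·exp(-x) and exp(-x) > 0 for every x, so f'(x) = 0 ⇔ 3*x^2 - 2*x - 2 = 0.
  3*x^2 - 2*x - 2 = 0 has no rational roots; quadratic formula: x = (2 ± √28)/6.
  ⇒ x = 1/3 - sqrt(7)/3 ≈ -0.5486, 1/3 + sqrt(7)/3 ≈ 1.2153

f''(x) = x*(8 - 3*x)*exp(-x)
Second-derivative test at each critical point:
  f''(-0.5486) = -9.1585 < 0 → local maximum
  f''(1.2153) = 1.5696 > 0 → local minimum

Critical points: x = 1/3 - sqrt(7)/3 ≈ -0.5486 (local maximum); x = 1/3 + sqrt(7)/3 ≈ 1.2153 (local minimum)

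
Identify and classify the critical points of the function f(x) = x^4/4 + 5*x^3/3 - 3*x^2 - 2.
f'(x) = x*(x^2 + 5*x - 6)

Solve f'(x) = 0:
  Factor: x^3 + 5*x^2 - 6*x = x*(x - 1)*(x + 6) = 0.
  ⇒ x = -6, 0, 1

f''(x) = 3*x^2 + 10*x - 6
Second-derivative test at each critical point:
  f''(-6) = 42 > 0 → local minimum
  f''(0) = -6 < 0 → local maximum
  f''(1) = 7 > 0 → local minimum

Critical points: x = -6 (local minimum); x = 0 (local maximum); x = 1 (local minimum)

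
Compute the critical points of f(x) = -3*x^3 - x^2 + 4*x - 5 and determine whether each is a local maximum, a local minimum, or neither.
f'(x) = -9*x^2 - 2*x + 4

Solve f'(x) = 0:
  9*x^2 + 2*x - 4 = 0 has no rational roots; quadratic formula: x = (-2 ± √148)/18.
  ⇒ x = -sqrt(37)/9 - 1/9 ≈ -0.7870, -1/9 + sqrt(37)/9 ≈ 0.5648

f''(x) = -18*x - 2
Second-derivative test at each critical point:
  f''(-0.7870) = 12.1655 > 0 → local minimum
  f''(0.5648) = -12.1655 < 0 → local maximum

Critical points: x = -sqrt(37)/9 - 1/9 ≈ -0.7870 (local minimum); x = -1/9 + sqrt(37)/9 ≈ 0.5648 (local maximum)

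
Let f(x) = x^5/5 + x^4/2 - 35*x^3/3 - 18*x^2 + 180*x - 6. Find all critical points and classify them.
f'(x) = x^4 + 2*x^3 - 35*x^2 - 36*x + 180

Solve f'(x) = 0:
  Factor: x^4 + 2*x^3 - 35*x^2 - 36*x + 180 = (x - 5)*(x - 2)*(x + 3)*(x + 6) = 0.
  ⇒ x = -6, -3, 2, 5

f''(x) = 4*x^3 + 6*x^2 - 70*x - 36
Second-derivative test at each critical point:
  f''(-6) = -264 < 0 → local maximum
  f''(-3) = 120 > 0 → local minimum
  f''(2) = -120 < 0 → local maximum
  f''(5) = 264 > 0 → local minimum

Critical points: x = -6 (local maximum); x = -3 (local minimum); x = 2 (local maximum); x = 5 (local minimum)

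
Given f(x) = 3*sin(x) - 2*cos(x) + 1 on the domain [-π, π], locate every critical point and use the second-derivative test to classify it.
f'(x) = 2*sin(x) + 3*cos(x)

Solve f'(x) = 0 on [-π, π]:
  f'(x) = 0 ⇔ 3*cos(x) = -2*sin(x) ⇔ tan(x) = -3/2, i.e. x = arctan(-3/2) + nπ; keep the solutions lying in [-π, π].
  ⇒ x = -atan(3/2) ≈ -0.9828, pi - atan(3/2) ≈ 2.1588

f''(x) = -3*sin(x) + 2*cos(x)
Second-derivative test at each critical point:
  f''(-0.9828) = 3.6056 > 0 → local minimum
  f''(2.1588) = -3.6056 < 0 → local maximum

Critical points: x = -atan(3/2) ≈ -0.9828 (local minimum); x = pi - atan(3/2) ≈ 2.1588 (local maximum)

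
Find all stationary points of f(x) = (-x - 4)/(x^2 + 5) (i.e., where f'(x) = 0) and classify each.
f'(x) = (-x^2 + 2*x*(x + 4) - 5)/(x^2 + 5)^2

Solve f'(x) = 0:
  f'(x) = (x^2 + 8*x - 5)/(x^2 + 5)^2; the denominator is positive wherever f is defined, so f'(x) = 0 ⇔ x^2 + 8*x - 5 = 0.
  x^2 + 8*x - 5 = 0 has no rational roots; quadratic formula: x = (-8 ± √84)/2.
  ⇒ x = -sqrt(21) - 4 ≈ -8.5826, -4 + sqrt(21) ≈ 0.5826

f''(x) = 2*(-4*x^2*(x + 4) + (3*x + 4)*(x^2 + 5))/(x^2 + 5)^3
Second-derivative test at each critical point:
  f''(-8.5826) = -0.0015 < 0 → local maximum
  f''(0.5826) = 0.3215 > 0 → local minimum

Critical points: x = -sqrt(21) - 4 ≈ -8.5826 (local maximum); x = -4 + sqrt(21) ≈ 0.5826 (local minimum)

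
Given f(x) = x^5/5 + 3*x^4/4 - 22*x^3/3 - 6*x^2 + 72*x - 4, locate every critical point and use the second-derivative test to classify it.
f'(x) = x^4 + 3*x^3 - 22*x^2 - 12*x + 72

Solve f'(x) = 0:
  Factor: x^4 + 3*x^3 - 22*x^2 - 12*x + 72 = (x - 3)*(x - 2)*(x + 2)*(x + 6) = 0.
  ⇒ x = -6, -2, 2, 3

f''(x) = 4*x^3 + 9*x^2 - 44*x - 12
Second-derivative test at each critical point:
  f''(-6) = -288 < 0 → local maximum
  f''(-2) = 80 > 0 → local minimum
  f''(2) = -32 < 0 → local maximum
  f''(3) = 45 > 0 → local minimum

Critical points: x = -6 (local maximum); x = -2 (local minimum); x = 2 (local maximum); x = 3 (local minimum)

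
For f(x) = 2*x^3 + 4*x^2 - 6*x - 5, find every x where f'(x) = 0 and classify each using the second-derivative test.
f'(x) = 6*x^2 + 8*x - 6

Solve f'(x) = 0:
  Factor: 6*x^2 + 8*x - 6 = 2*(3*x^2 + 4*x - 3); 3*x^2 + 4*x - 3 = 0 has no rational roots; quadratic formula: x = (-4 ± √52)/6.
  ⇒ x = -sqrt(13)/3 - 2/3 ≈ -1.8685, -2/3 + sqrt(13)/3 ≈ 0.5352

f''(x) = 12*x + 8
Second-derivative test at each critical point:
  f''(-1.8685) = -14.4222 < 0 → local maximum
  f''(0.5352) = 14.4222 > 0 → local minimum

Critical points: x = -sqrt(13)/3 - 2/3 ≈ -1.8685 (local maximum); x = -2/3 + sqrt(13)/3 ≈ 0.5352 (local minimum)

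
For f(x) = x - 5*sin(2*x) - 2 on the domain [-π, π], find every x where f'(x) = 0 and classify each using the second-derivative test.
f'(x) = 1 - 10*cos(2*x)

Solve f'(x) = 0 on [-π, π]:
  f'(x) = 0 ⇔ cos(2*x) = 1/10, i.e. 2*x = ±arccos(1/10) + 2nπ; keep the solutions lying in [-π, π].
  ⇒ x = -pi + acos(1/10)/2 ≈ -2.4063, -acos(1/10)/2 ≈ -0.7353, acos(1/10)/2 ≈ 0.7353, pi - acos(1/10)/2 ≈ 2.4063

f''(x) = 20*sin(2*x)
Second-derivative test at each critical point:
  f''(-2.4063) = 19.8997 > 0 → local minimum
  f''(-0.7353) = -19.8997 < 0 → local maximum
  f''(0.7353) = 19.8997 > 0 → local minimum
  f''(2.4063) = -19.8997 < 0 → local maximum

Critical points: x = -pi + acos(1/10)/2 ≈ -2.4063 (local minimum); x = -acos(1/10)/2 ≈ -0.7353 (local maximum); x = acos(1/10)/2 ≈ 0.7353 (local minimum); x = pi - acos(1/10)/2 ≈ 2.4063 (local maximum)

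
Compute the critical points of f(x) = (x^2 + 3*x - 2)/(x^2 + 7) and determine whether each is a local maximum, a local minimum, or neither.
f'(x) = 3*(-x^2 + 6*x + 7)/(x^4 + 14*x^2 + 49)

Solve f'(x) = 0:
  f'(x) = -3*(x - 7)*(x + 1)/(x^2 + 7)^2; the denominator is positive wherever f is defined, so f'(x) = 0 ⇔ -3*x^2 + 18*x + 21 = 0.
  Factor: -3*x^2 + 18*x + 21 = -3*(x - 7)*(x + 1) = 0.
  ⇒ x = -1, 7

f''(x) = 6*(x^3 - 9*x^2 - 21*x + 21)/(x^6 + 21*x^4 + 147*x^2 + 343)
Second-derivative test at each critical point:
  f''(-1) = 3/8 > 0 → local minimum
  f''(7) = -3/392 < 0 → local maximum

Critical points: x = -1 (local minimum); x = 7 (local maximum)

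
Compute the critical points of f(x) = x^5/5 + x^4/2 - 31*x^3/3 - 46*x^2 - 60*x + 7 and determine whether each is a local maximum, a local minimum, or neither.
f'(x) = x^4 + 2*x^3 - 31*x^2 - 92*x - 60

Solve f'(x) = 0:
  Factor: x^4 + 2*x^3 - 31*x^2 - 92*x - 60 = (x - 6)*(x + 1)*(x + 2)*(x + 5) = 0.
  ⇒ x = -5, -2, -1, 6

f''(x) = 4*x^3 + 6*x^2 - 62*x - 92
Second-derivative test at each critical point:
  f''(-5) = -132 < 0 → local maximum
  f''(-2) = 24 > 0 → local minimum
  f''(-1) = -28 < 0 → local maximum
  f''(6) = 616 > 0 → local minimum

Critical points: x = -5 (local maximum); x = -2 (local minimum); x = -1 (local maximum); x = 6 (local minimum)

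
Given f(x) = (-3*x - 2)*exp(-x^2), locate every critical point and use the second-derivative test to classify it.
f'(x) = (2*x*(3*x + 2) - 3)*exp(-x^2)

Solve f'(x) = 0:
  f'(x) = (6*x^2 + 4*x - 3)·exp(-x^2) and exp(-x^2) > 0 for every x, so f'(x) = 0 ⇔ 6*x^2 + 4*x - 3 = 0.
  6*x^2 + 4*x - 3 = 0 has no rational roots; quadratic formula: x = (-4 ± √88)/12.
  ⇒ x = -sqrt(22)/6 - 1/3 ≈ -1.1151, -1/3 + sqrt(22)/6 ≈ 0.4484

f''(x) = 2*(-6*x^3 - 4*x^2 + 9*x + 2)*exp(-x^2)
Second-derivative test at each critical point:
  f''(-1.1151) = -2.7055 < 0 → local maximum
  f''(0.4484) = 7.6722 > 0 → local minimum

Critical points: x = -sqrt(22)/6 - 1/3 ≈ -1.1151 (local maximum); x = -1/3 + sqrt(22)/6 ≈ 0.4484 (local minimum)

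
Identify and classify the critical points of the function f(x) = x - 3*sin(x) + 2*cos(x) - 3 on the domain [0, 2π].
f'(x) = -2*sin(x) - 3*cos(x) + 1

Solve f'(x) = 0 on [0, 2π]:
  f'(x) = 0 ⇔ -2*sin(x) - 3*cos(x) = -1. Write the left side as R·cos(x + φ) with R = √((-3)² + 2²) = sqrt(13), cos φ = -3*sqrt(13)/13, sin φ = 2*sqrt(13)/13; then cos(x + φ) = -sqrt(13)/13. Solve for x and keep the solutions lying in [0, 2π].
  ⇒ x = atan((2 + 6*sqrt(3))/(3 - 4*sqrt(3))) + pi ≈ 1.8778, atan((2 - 6*sqrt(3))/(3 + 4*sqrt(3))) + 2*pi ≈ 5.5814

f''(x) = 3*sin(x) - 2*cos(x)
Second-derivative test at each critical point:
  f''(1.8778) = 3.4641 > 0 → local minimum
  f''(5.5814) = -3.4641 < 0 → local maximum

Critical points: x = atan((2 + 6*sqrt(3))/(3 - 4*sqrt(3))) + pi ≈ 1.8778 (local minimum); x = atan((2 - 6*sqrt(3))/(3 + 4*sqrt(3))) + 2*pi ≈ 5.5814 (local maximum)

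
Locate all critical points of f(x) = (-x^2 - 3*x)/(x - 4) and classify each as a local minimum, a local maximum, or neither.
f'(x) = (-x^2 + 8*x + 12)/(x^2 - 8*x + 16)

Solve f'(x) = 0:
  f'(x) = -(x^2 - 8*x - 12)/(x - 4)^2; the denominator is positive wherever f is defined, so f'(x) = 0 ⇔ -x^2 + 8*x + 12 = 0.
  x^2 - 8*x - 12 = 0 has no rational roots; quadratic formula: x = (8 ± √112)/2.
  ⇒ x = 4 - 2*sqrt(7) ≈ -1.2915, 4 + 2*sqrt(7) ≈ 9.2915

f''(x) = -56/(x^3 - 12*x^2 + 48*x - 64)
Second-derivative test at each critical point:
  f''(-1.2915) = 0.3780 > 0 → local minimum
  f''(9.2915) = -0.3780 < 0 → local maximum

Critical points: x = 4 - 2*sqrt(7) ≈ -1.2915 (local minimum); x = 4 + 2*sqrt(7) ≈ 9.2915 (local maximum)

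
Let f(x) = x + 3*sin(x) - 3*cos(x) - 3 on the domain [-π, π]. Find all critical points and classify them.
f'(x) = 3*sqrt(2)*sin(x + pi/4) + 1

Solve f'(x) = 0 on [-π, π]:
  f'(x) = 0 ⇔ 3*sin(x) + 3*cos(x) = -1. Write the left side as R·cos(x + φ) with R = √(3² + (-3)²) = 3*sqrt(2), cos φ = sqrt(2)/2, sin φ = -sqrt(2)/2; then cos(x + φ) = -sqrt(2)/6. Solve for x and keep the solutions lying in [-π, π].
  ⇒ x = atan((-sqrt(17) - 1)/(-1 + sqrt(17))) ≈ -1.0233, atan((-1 + sqrt(17))/(-sqrt(17) - 1)) + pi ≈ 2.5941

f''(x) = 3*sqrt(2)*cos(x + pi/4)
Second-derivative test at each critical point:
  f''(-1.0233) = 4.1231 > 0 → local minimum
  f''(2.5941) = -4.1231 < 0 → local maximum

Critical points: x = atan((-sqrt(17) - 1)/(-1 + sqrt(17))) ≈ -1.0233 (local minimum); x = atan((-1 + sqrt(17))/(-sqrt(17) - 1)) + pi ≈ 2.5941 (local maximum)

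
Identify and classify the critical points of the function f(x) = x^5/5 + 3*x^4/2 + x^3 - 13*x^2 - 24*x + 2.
f'(x) = x^4 + 6*x^3 + 3*x^2 - 26*x - 24

Solve f'(x) = 0:
  Factor: x^4 + 6*x^3 + 3*x^2 - 26*x - 24 = (x - 2)*(x + 1)*(x + 3)*(x + 4) = 0.
  ⇒ x = -4, -3, -1, 2

f''(x) = 4*x^3 + 18*x^2 + 6*x - 26
Second-derivative test at each critical point:
  f''(-4) = -18 < 0 → local maximum
  f''(-3) = 10 > 0 → local minimum
  f''(-1) = -18 < 0 → local maximum
  f''(2) = 90 > 0 → local minimum

Critical points: x = -4 (local maximum); x = -3 (local minimum); x = -1 (local maximum); x = 2 (local minimum)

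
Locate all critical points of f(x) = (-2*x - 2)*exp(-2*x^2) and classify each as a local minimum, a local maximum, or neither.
f'(x) = 2*(4*x*(x + 1) - 1)*exp(-2*x^2)

Solve f'(x) = 0:
  f'(x) = (8*x^2 + 8*x - 2)·exp(-2*x^2) and exp(-2*x^2) > 0 for every x, so f'(x) = 0 ⇔ 8*x^2 + 8*x - 2 = 0.
  Factor: 8*x^2 + 8*x - 2 = 2*(4*x^2 + 4*x - 1); 4*x^2 + 4*x - 1 = 0 has no rational roots; quadratic formula: x = (-4 ± √32)/8.
  ⇒ x = -sqrt(2)/2 - 1/2 ≈ -1.2071, -1/2 + sqrt(2)/2 ≈ 0.2071

f''(x) = 8*(-4*x^2*(x + 1) + 3*x + 1)*exp(-2*x^2)
Second-derivative test at each critical point:
  f''(-1.2071) = -0.6137 < 0 → local maximum
  f''(0.2071) = 10.3836 > 0 → local minimum

Critical points: x = -sqrt(2)/2 - 1/2 ≈ -1.2071 (local maximum); x = -1/2 + sqrt(2)/2 ≈ 0.2071 (local minimum)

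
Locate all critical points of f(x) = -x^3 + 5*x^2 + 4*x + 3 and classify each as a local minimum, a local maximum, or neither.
f'(x) = -3*x^2 + 10*x + 4

Solve f'(x) = 0:
  3*x^2 - 10*x - 4 = 0 has no rational roots; quadratic formula: x = (10 ± √148)/6.
  ⇒ x = 5/3 - sqrt(37)/3 ≈ -0.3609, 5/3 + sqrt(37)/3 ≈ 3.6943

f''(x) = 10 - 6*x
Second-derivative test at each critical point:
  f''(-0.3609) = 12.1655 > 0 → local minimum
  f''(3.6943) = -12.1655 < 0 → local maximum

Critical points: x = 5/3 - sqrt(37)/3 ≈ -0.3609 (local minimum); x = 5/3 + sqrt(37)/3 ≈ 3.6943 (local maximum)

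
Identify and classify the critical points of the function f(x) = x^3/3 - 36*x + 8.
f'(x) = x^2 - 36

Solve f'(x) = 0:
  Factor: x^2 - 36 = (x - 6)*(x + 6) = 0.
  ⇒ x = -6, 6

f''(x) = 2*x
Second-derivative test at each critical point:
  f''(-6) = -12 < 0 → local maximum
  f''(6) = 12 > 0 → local minimum

Critical points: x = -6 (local maximum); x = 6 (local minimum)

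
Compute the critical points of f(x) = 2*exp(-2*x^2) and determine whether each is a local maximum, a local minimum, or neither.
f'(x) = -8*x*exp(-2*x^2)

Solve f'(x) = 0:
  f'(x) = (-8*x)·exp(-2*x^2) and exp(-2*x^2) > 0 for every x, so f'(x) = 0 ⇔ -8*x = 0.
  -8*x = 0.
  ⇒ x = 0

f''(x) = 8*(4*x^2 - 1)*exp(-2*x^2)
Second-derivative test at each critical point:
  f''(0) = -8 < 0 → local maximum

Critical points: x = 0 (local maximum)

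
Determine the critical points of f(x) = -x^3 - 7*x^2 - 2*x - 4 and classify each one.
f'(x) = -3*x^2 - 14*x - 2

Solve f'(x) = 0:
  3*x^2 + 14*x + 2 = 0 has no rational roots; quadratic formula: x = (-14 ± √172)/6.
  ⇒ x = -7/3 - sqrt(43)/3 ≈ -4.5191, -7/3 + sqrt(43)/3 ≈ -0.1475

f''(x) = -6*x - 14
Second-derivative test at each critical point:
  f''(-4.5191) = 13.1149 > 0 → local minimum
  f''(-0.1475) = -13.1149 < 0 → local maximum

Critical points: x = -7/3 - sqrt(43)/3 ≈ -4.5191 (local minimum); x = -7/3 + sqrt(43)/3 ≈ -0.1475 (local maximum)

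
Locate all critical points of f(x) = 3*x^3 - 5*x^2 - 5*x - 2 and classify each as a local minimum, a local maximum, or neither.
f'(x) = 9*x^2 - 10*x - 5

Solve f'(x) = 0:
  9*x^2 - 10*x - 5 = 0 has no rational roots; quadratic formula: x = (10 ± √280)/18.
  ⇒ x = 5/9 - sqrt(70)/9 ≈ -0.3741, 5/9 + sqrt(70)/9 ≈ 1.4852

f''(x) = 18*x - 10
Second-derivative test at each critical point:
  f''(-0.3741) = -16.7332 < 0 → local maximum
  f''(1.4852) = 16.7332 > 0 → local minimum

Critical points: x = 5/9 - sqrt(70)/9 ≈ -0.3741 (local maximum); x = 5/9 + sqrt(70)/9 ≈ 1.4852 (local minimum)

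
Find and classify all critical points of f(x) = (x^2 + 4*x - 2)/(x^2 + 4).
f'(x) = 4*(-x^2 + 3*x + 4)/(x^4 + 8*x^2 + 16)

Solve f'(x) = 0:
  f'(x) = -4*(x - 4)*(x + 1)/(x^2 + 4)^2; the denominator is positive wherever f is defined, so f'(x) = 0 ⇔ -4*x^2 + 12*x + 16 = 0.
  Factor: -4*x^2 + 12*x + 16 = -4*(x - 4)*(x + 1) = 0.
  ⇒ x = -1, 4

f''(x) = 4*(2*x^3 - 9*x^2 - 24*x + 12)/(x^6 + 12*x^4 + 48*x^2 + 64)
Second-derivative test at each critical point:
  f''(-1) = 4/5 > 0 → local minimum
  f''(4) = -1/20 < 0 → local maximum

Critical points: x = -1 (local minimum); x = 4 (local maximum)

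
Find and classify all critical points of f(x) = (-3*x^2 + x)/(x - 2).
f'(x) = (-3*x^2 + 12*x - 2)/(x^2 - 4*x + 4)

Solve f'(x) = 0:
  f'(x) = -(3*x^2 - 12*x + 2)/(x - 2)^2; the denominator is positive wherever f is defined, so f'(x) = 0 ⇔ -3*x^2 + 12*x - 2 = 0.
  3*x^2 - 12*x + 2 = 0 has no rational roots; quadratic formula: x = (12 ± √120)/6.
  ⇒ x = 2 - sqrt(30)/3 ≈ 0.1743, sqrt(30)/3 + 2 ≈ 3.8257

f''(x) = -20/(x^3 - 6*x^2 + 12*x - 8)
Second-derivative test at each critical point:
  f''(0.1743) = 3.2863 > 0 → local minimum
  f''(3.8257) = -3.2863 < 0 → local maximum

Critical points: x = 2 - sqrt(30)/3 ≈ 0.1743 (local minimum); x = sqrt(30)/3 + 2 ≈ 3.8257 (local maximum)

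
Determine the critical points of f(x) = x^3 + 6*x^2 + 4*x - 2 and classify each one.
f'(x) = 3*x^2 + 12*x + 4

Solve f'(x) = 0:
  3*x^2 + 12*x + 4 = 0 has no rational roots; quadratic formula: x = (-12 ± √96)/6.
  ⇒ x = -2 - 2*sqrt(6)/3 ≈ -3.6330, -2 + 2*sqrt(6)/3 ≈ -0.3670

f''(x) = 6*x + 12
Second-derivative test at each critical point:
  f''(-3.6330) = -9.7980 < 0 → local maximum
  f''(-0.3670) = 9.7980 > 0 → local minimum

Critical points: x = -2 - 2*sqrt(6)/3 ≈ -3.6330 (local maximum); x = -2 + 2*sqrt(6)/3 ≈ -0.3670 (local minimum)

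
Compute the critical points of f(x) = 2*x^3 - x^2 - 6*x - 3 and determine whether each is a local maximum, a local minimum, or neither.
f'(x) = 6*x^2 - 2*x - 6

Solve f'(x) = 0:
  Factor: 6*x^2 - 2*x - 6 = 2*(3*x^2 - x - 3); 3*x^2 - x - 3 = 0 has no rational roots; quadratic formula: x = (1 ± √37)/6.
  ⇒ x = 1/6 - sqrt(37)/6 ≈ -0.8471, 1/6 + sqrt(37)/6 ≈ 1.1805

f''(x) = 12*x - 2
Second-derivative test at each critical point:
  f''(-0.8471) = -12.1655 < 0 → local maximum
  f''(1.1805) = 12.1655 > 0 → local minimum

Critical points: x = 1/6 - sqrt(37)/6 ≈ -0.8471 (local maximum); x = 1/6 + sqrt(37)/6 ≈ 1.1805 (local minimum)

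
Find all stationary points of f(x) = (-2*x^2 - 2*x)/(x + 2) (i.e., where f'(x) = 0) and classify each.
f'(x) = 2*(-x^2 - 4*x - 2)/(x^2 + 4*x + 4)

Solve f'(x) = 0:
  f'(x) = -2*(x^2 + 4*x + 2)/(x + 2)^2; the denominator is positive wherever f is defined, so f'(x) = 0 ⇔ -2*x^2 - 8*x - 4 = 0.
  Factor: -2*x^2 - 8*x - 4 = -2*(x^2 + 4*x + 2); x^2 + 4*x + 2 = 0 has no rational roots; quadratic formula: x = (-4 ± √8)/2.
  ⇒ x = -2 - sqrt(2) ≈ -3.4142, -2 + sqrt(2) ≈ -0.5858

f''(x) = -8/(x^3 + 6*x^2 + 12*x + 8)
Second-derivative test at each critical point:
  f''(-3.4142) = 2.8284 > 0 → local minimum
  f''(-0.5858) = -2.8284 < 0 → local maximum

Critical points: x = -2 - sqrt(2) ≈ -3.4142 (local minimum); x = -2 + sqrt(2) ≈ -0.5858 (local maximum)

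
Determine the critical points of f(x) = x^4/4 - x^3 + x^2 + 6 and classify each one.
f'(x) = x*(x^2 - 3*x + 2)

Solve f'(x) = 0:
  Factor: x^3 - 3*x^2 + 2*x = x*(x - 2)*(x - 1) = 0.
  ⇒ x = 0, 1, 2

f''(x) = 3*x^2 - 6*x + 2
Second-derivative test at each critical point:
  f''(0) = 2 > 0 → local minimum
  f''(1) = -1 < 0 → local maximum
  f''(2) = 2 > 0 → local minimum

Critical points: x = 0 (local minimum); x = 1 (local maximum); x = 2 (local minimum)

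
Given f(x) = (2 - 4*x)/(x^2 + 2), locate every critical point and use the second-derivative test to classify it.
f'(x) = 4*(x^2 - x - 2)/(x^4 + 4*x^2 + 4)

Solve f'(x) = 0:
  f'(x) = 4*(x - 2)*(x + 1)/(x^2 + 2)^2; the denominator is positive wherever f is defined, so f'(x) = 0 ⇔ 4*x^2 - 4*x - 8 = 0.
  Factor: 4*x^2 - 4*x - 8 = 4*(x - 2)*(x + 1) = 0.
  ⇒ x = -1, 2

f''(x) = 4*(4*x^2*(1 - 2*x) + (6*x - 1)*(x^2 + 2))/(x^2 + 2)^3
Second-derivative test at each critical point:
  f''(-1) = -4/3 < 0 → local maximum
  f''(2) = 1/3 > 0 → local minimum

Critical points: x = -1 (local maximum); x = 2 (local minimum)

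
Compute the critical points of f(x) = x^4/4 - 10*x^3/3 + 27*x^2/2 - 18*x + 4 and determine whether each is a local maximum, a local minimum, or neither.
f'(x) = x^3 - 10*x^2 + 27*x - 18

Solve f'(x) = 0:
  Factor: x^3 - 10*x^2 + 27*x - 18 = (x - 6)*(x - 3)*(x - 1) = 0.
  ⇒ x = 1, 3, 6

f''(x) = 3*x^2 - 20*x + 27
Second-derivative test at each critical point:
  f''(1) = 10 > 0 → local minimum
  f''(3) = -6 < 0 → local maximum
  f''(6) = 15 > 0 → local minimum

Critical points: x = 1 (local minimum); x = 3 (local maximum); x = 6 (local minimum)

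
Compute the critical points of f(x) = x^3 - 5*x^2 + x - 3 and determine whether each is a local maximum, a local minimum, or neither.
f'(x) = 3*x^2 - 10*x + 1

Solve f'(x) = 0:
  3*x^2 - 10*x + 1 = 0 has no rational roots; quadratic formula: x = (10 ± √88)/6.
  ⇒ x = 5/3 - sqrt(22)/3 ≈ 0.1032, sqrt(22)/3 + 5/3 ≈ 3.2301

f''(x) = 6*x - 10
Second-derivative test at each critical point:
  f''(0.1032) = -9.3808 < 0 → local maximum
  f''(3.2301) = 9.3808 > 0 → local minimum

Critical points: x = 5/3 - sqrt(22)/3 ≈ 0.1032 (local maximum); x = sqrt(22)/3 + 5/3 ≈ 3.2301 (local minimum)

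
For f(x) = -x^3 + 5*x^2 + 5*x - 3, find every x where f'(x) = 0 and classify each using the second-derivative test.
f'(x) = -3*x^2 + 10*x + 5

Solve f'(x) = 0:
  3*x^2 - 10*x - 5 = 0 has no rational roots; quadratic formula: x = (10 ± √160)/6.
  ⇒ x = 5/3 - 2*sqrt(10)/3 ≈ -0.4415, 5/3 + 2*sqrt(10)/3 ≈ 3.7749

f''(x) = 10 - 6*x
Second-derivative test at each critical point:
  f''(-0.4415) = 12.6491 > 0 → local minimum
  f''(3.7749) = -12.6491 < 0 → local maximum

Critical points: x = 5/3 - 2*sqrt(10)/3 ≈ -0.4415 (local minimum); x = 5/3 + 2*sqrt(10)/3 ≈ 3.7749 (local maximum)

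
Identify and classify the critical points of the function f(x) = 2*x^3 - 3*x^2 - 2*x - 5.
f'(x) = 6*x^2 - 6*x - 2

Solve f'(x) = 0:
  Factor: 6*x^2 - 6*x - 2 = 2*(3*x^2 - 3*x - 1); 3*x^2 - 3*x - 1 = 0 has no rational roots; quadratic formula: x = (3 ± √21)/6.
  ⇒ x = 1/2 - sqrt(21)/6 ≈ -0.2638, 1/2 + sqrt(21)/6 ≈ 1.2638

f''(x) = 12*x - 6
Second-derivative test at each critical point:
  f''(-0.2638) = -9.1652 < 0 → local maximum
  f''(1.2638) = 9.1652 > 0 → local minimum

Critical points: x = 1/2 - sqrt(21)/6 ≈ -0.2638 (local maximum); x = 1/2 + sqrt(21)/6 ≈ 1.2638 (local minimum)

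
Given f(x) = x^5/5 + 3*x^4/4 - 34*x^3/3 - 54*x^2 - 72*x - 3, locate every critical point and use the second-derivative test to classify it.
f'(x) = x^4 + 3*x^3 - 34*x^2 - 108*x - 72

Solve f'(x) = 0:
  Factor: x^4 + 3*x^3 - 34*x^2 - 108*x - 72 = (x - 6)*(x + 1)*(x + 2)*(x + 6) = 0.
  ⇒ x = -6, -2, -1, 6

f''(x) = 4*x^3 + 9*x^2 - 68*x - 108
Second-derivative test at each critical point:
  f''(-6) = -240 < 0 → local maximum
  f''(-2) = 32 > 0 → local minimum
  f''(-1) = -35 < 0 → local maximum
  f''(6) = 672 > 0 → local minimum

Critical points: x = -6 (local maximum); x = -2 (local minimum); x = -1 (local maximum); x = 6 (local minimum)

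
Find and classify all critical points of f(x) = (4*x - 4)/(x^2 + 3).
f'(x) = 4*(x^2 - 2*x*(x - 1) + 3)/(x^2 + 3)^2

Solve f'(x) = 0:
  f'(x) = -4*(x - 3)*(x + 1)/(x^2 + 3)^2; the denominator is positive wherever f is defined, so f'(x) = 0 ⇔ -4*x^2 + 8*x + 12 = 0.
  Factor: -4*x^2 + 8*x + 12 = -4*(x - 3)*(x + 1) = 0.
  ⇒ x = -1, 3

f''(x) = 8*(4*x^2*(x - 1) + (1 - 3*x)*(x^2 + 3))/(x^2 + 3)^3
Second-derivative test at each critical point:
  f''(-1) = 1 > 0 → local minimum
  f''(3) = -1/9 < 0 → local maximum

Critical points: x = -1 (local minimum); x = 3 (local maximum)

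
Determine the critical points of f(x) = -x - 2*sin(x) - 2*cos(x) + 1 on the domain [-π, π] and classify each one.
f'(x) = -2*sqrt(2)*cos(x + pi/4) - 1

Solve f'(x) = 0 on [-π, π]:
  f'(x) = 0 ⇔ 2*sin(x) - 2*cos(x) = 1. Write the left side as R·cos(x + φ) with R = √((-2)² + (-2)²) = 2*sqrt(2), cos φ = -sqrt(2)/2, sin φ = -sqrt(2)/2; then cos(x + φ) = sqrt(2)/4. Solve for x and keep the solutions lying in [-π, π].
  ⇒ x = -pi + atan((1 - sqrt(7))/(-sqrt(7) - 1)) ≈ -2.7176, atan((1 + sqrt(7))/(-1 + sqrt(7))) ≈ 1.1468

f''(x) = 2*sqrt(2)*sin(x + pi/4)
Second-derivative test at each critical point:
  f''(-2.7176) = -2.6458 < 0 → local maximum
  f''(1.1468) = 2.6458 > 0 → local minimum

Critical points: x = -pi + atan((1 - sqrt(7))/(-sqrt(7) - 1)) ≈ -2.7176 (local maximum); x = atan((1 + sqrt(7))/(-1 + sqrt(7))) ≈ 1.1468 (local minimum)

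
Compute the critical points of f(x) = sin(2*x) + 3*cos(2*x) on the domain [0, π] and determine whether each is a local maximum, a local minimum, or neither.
f'(x) = -6*sin(2*x) + 2*cos(2*x)

Solve f'(x) = 0 on [0, π]:
  f'(x) = 0 ⇔ cos(2*x) = 3*sin(2*x) ⇔ tan(2*x) = 1/3, i.e. 2*x = arctan(1/3) + nπ; keep the solutions lying in [0, π].
  ⇒ x = atan(1/3)/2 ≈ 0.1609, atan(1/3)/2 + pi/2 ≈ 1.7317

f''(x) = -4*sin(2*x) - 12*cos(2*x)
Second-derivative test at each critical point:
  f''(0.1609) = -12.6491 < 0 → local maximum
  f''(1.7317) = 12.6491 > 0 → local minimum

Critical points: x = atan(1/3)/2 ≈ 0.1609 (local maximum); x = atan(1/3)/2 + pi/2 ≈ 1.7317 (local minimum)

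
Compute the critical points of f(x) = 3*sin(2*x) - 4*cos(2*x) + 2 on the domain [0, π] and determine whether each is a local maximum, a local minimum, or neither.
f'(x) = 8*sin(2*x) + 6*cos(2*x)

Solve f'(x) = 0 on [0, π]:
  f'(x) = 0 ⇔ 3*cos(2*x) = -4*sin(2*x) ⇔ tan(2*x) = -3/4, i.e. 2*x = arctan(-3/4) + nπ; keep the solutions lying in [0, π].
  ⇒ x = -atan(3/4)/2 + pi/2 ≈ 1.2490, pi - atan(3/4)/2 ≈ 2.8198

f''(x) = -12*sin(2*x) + 16*cos(2*x)
Second-derivative test at each critical point:
  f''(1.2490) = -20 < 0 → local maximum
  f''(2.8198) = 20 > 0 → local minimum

Critical points: x = -atan(3/4)/2 + pi/2 ≈ 1.2490 (local maximum); x = pi - atan(3/4)/2 ≈ 2.8198 (local minimum)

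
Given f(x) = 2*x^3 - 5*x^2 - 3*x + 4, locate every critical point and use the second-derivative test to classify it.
f'(x) = 6*x^2 - 10*x - 3

Solve f'(x) = 0:
  6*x^2 - 10*x - 3 = 0 has no rational roots; quadratic formula: x = (10 ± √172)/12.
  ⇒ x = 5/6 - sqrt(43)/6 ≈ -0.2596, 5/6 + sqrt(43)/6 ≈ 1.9262

f''(x) = 12*x - 10
Second-derivative test at each critical point:
  f''(-0.2596) = -13.1149 < 0 → local maximum
  f''(1.9262) = 13.1149 > 0 → local minimum

Critical points: x = 5/6 - sqrt(43)/6 ≈ -0.2596 (local maximum); x = 5/6 + sqrt(43)/6 ≈ 1.9262 (local minimum)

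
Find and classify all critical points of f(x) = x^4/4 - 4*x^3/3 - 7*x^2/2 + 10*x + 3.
f'(x) = x^3 - 4*x^2 - 7*x + 10

Solve f'(x) = 0:
  Factor: x^3 - 4*x^2 - 7*x + 10 = (x - 5)*(x - 1)*(x + 2) = 0.
  ⇒ x = -2, 1, 5

f''(x) = 3*x^2 - 8*x - 7
Second-derivative test at each critical point:
  f''(-2) = 21 > 0 → local minimum
  f''(1) = -12 < 0 → local maximum
  f''(5) = 28 > 0 → local minimum

Critical points: x = -2 (local minimum); x = 1 (local maximum); x = 5 (local minimum)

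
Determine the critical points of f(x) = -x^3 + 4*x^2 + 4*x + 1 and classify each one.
f'(x) = -3*x^2 + 8*x + 4

Solve f'(x) = 0:
  3*x^2 - 8*x - 4 = 0 has no rational roots; quadratic formula: x = (8 ± √112)/6.
  ⇒ x = 4/3 - 2*sqrt(7)/3 ≈ -0.4305, 4/3 + 2*sqrt(7)/3 ≈ 3.0972

f''(x) = 8 - 6*x
Second-derivative test at each critical point:
  f''(-0.4305) = 10.5830 > 0 → local minimum
  f''(3.0972) = -10.5830 < 0 → local maximum

Critical points: x = 4/3 - 2*sqrt(7)/3 ≈ -0.4305 (local minimum); x = 4/3 + 2*sqrt(7)/3 ≈ 3.0972 (local maximum)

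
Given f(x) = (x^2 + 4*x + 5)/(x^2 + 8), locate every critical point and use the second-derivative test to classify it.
f'(x) = 2*(-2*x^2 + 3*x + 16)/(x^4 + 16*x^2 + 64)

Solve f'(x) = 0:
  f'(x) = -2*(2*x^2 - 3*x - 16)/(x^2 + 8)^2; the denominator is positive wherever f is defined, so f'(x) = 0 ⇔ -4*x^2 + 6*x + 32 = 0.
  Factor: -4*x^2 + 6*x + 32 = -2*(2*x^2 - 3*x - 16); 2*x^2 - 3*x - 16 = 0 has no rational roots; quadratic formula: x = (3 ± √137)/4.
  ⇒ x = 3/4 - sqrt(137)/4 ≈ -2.1762, 3/4 + sqrt(137)/4 ≈ 3.6762

f''(x) = 2*(4*x^3 - 9*x^2 - 96*x + 24)/(x^6 + 24*x^4 + 192*x^2 + 512)
Second-derivative test at each critical point:
  f''(-2.1762) = 0.1443 > 0 → local minimum
  f''(3.6762) = -0.0506 < 0 → local maximum

Critical points: x = 3/4 - sqrt(137)/4 ≈ -2.1762 (local minimum); x = 3/4 + sqrt(137)/4 ≈ 3.6762 (local maximum)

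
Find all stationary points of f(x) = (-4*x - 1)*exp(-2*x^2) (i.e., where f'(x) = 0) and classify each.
f'(x) = 4*(x*(4*x + 1) - 1)*exp(-2*x^2)

Solve f'(x) = 0:
  f'(x) = (16*x^2 + 4*x - 4)·exp(-2*x^2) and exp(-2*x^2) > 0 for every x, so f'(x) = 0 ⇔ 16*x^2 + 4*x - 4 = 0.
  Factor: 16*x^2 + 4*x - 4 = 4*(4*x^2 + x - 1); 4*x^2 + x - 1 = 0 has no rational roots; quadratic formula: x = (-1 ± √17)/8.
  ⇒ x = -sqrt(17)/8 - 1/8 ≈ -0.6404, -1/8 + sqrt(17)/8 ≈ 0.3904

f''(x) = 4*(-16*x^3 - 4*x^2 + 12*x + 1)*exp(-2*x^2)
Second-derivative test at each critical point:
  f''(-0.6404) = -7.2624 < 0 → local maximum
  f''(0.3904) = 12.1593 > 0 → local minimum

Critical points: x = -sqrt(17)/8 - 1/8 ≈ -0.6404 (local maximum); x = -1/8 + sqrt(17)/8 ≈ 0.3904 (local minimum)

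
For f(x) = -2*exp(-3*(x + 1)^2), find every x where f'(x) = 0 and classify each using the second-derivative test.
f'(x) = 12*(x + 1)*exp(-3*(x + 1)^2)

Solve f'(x) = 0:
  f'(x) = (12*x + 12)·exp(-3*(x + 1)^2) and exp(-3*(x + 1)^2) > 0 for every x, so f'(x) = 0 ⇔ 12*x + 12 = 0.
  Factor: 12*x + 12 = 12*(x + 1) = 0.
  ⇒ x = -1

f''(x) = 12*(1 - 6*(x + 1)^2)*exp(-3*(x + 1)^2)
Second-derivative test at each critical point:
  f''(-1) = 12 > 0 → local minimum

Critical points: x = -1 (local minimum)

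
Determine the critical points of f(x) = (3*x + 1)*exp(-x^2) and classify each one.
f'(x) = (-2*x*(3*x + 1) + 3)*exp(-x^2)

Solve f'(x) = 0:
  f'(x) = (-6*x^2 - 2*x + 3)·exp(-x^2) and exp(-x^2) > 0 for every x, so f'(x) = 0 ⇔ -6*x^2 - 2*x + 3 = 0.
  6*x^2 + 2*x - 3 = 0 has no rational roots; quadratic formula: x = (-2 ± √76)/12.
  ⇒ x = -sqrt(19)/6 - 1/6 ≈ -0.8931, -1/6 + sqrt(19)/6 ≈ 0.5598

f''(x) = 2*(2*x^2*(3*x + 1) - 9*x - 1)*exp(-x^2)
Second-derivative test at each critical point:
  f''(-0.8931) = 3.9261 > 0 → local minimum
  f''(0.5598) = -6.3724 < 0 → local maximum

Critical points: x = -sqrt(19)/6 - 1/6 ≈ -0.8931 (local minimum); x = -1/6 + sqrt(19)/6 ≈ 0.5598 (local maximum)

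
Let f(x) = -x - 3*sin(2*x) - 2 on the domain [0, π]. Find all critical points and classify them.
f'(x) = 12*sin(x)^2 - 7

Solve f'(x) = 0 on [0, π]:
  f'(x) = 0 ⇔ cos(2*x) = -1/6, i.e. 2*x = ±arccos(-1/6) + 2nπ; keep the solutions lying in [0, π].
  ⇒ x = acos(-1/6)/2 ≈ 0.8691, pi - acos(-1/6)/2 ≈ 2.2725

f''(x) = 12*sin(2*x)
Second-derivative test at each critical point:
  f''(0.8691) = 11.8322 > 0 → local minimum
  f''(2.2725) = -11.8322 < 0 → local maximum

Critical points: x = acos(-1/6)/2 ≈ 0.8691 (local minimum); x = pi - acos(-1/6)/2 ≈ 2.2725 (local maximum)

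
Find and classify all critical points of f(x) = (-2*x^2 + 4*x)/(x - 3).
f'(x) = 2*(-x^2 + 6*x - 6)/(x^2 - 6*x + 9)

Solve f'(x) = 0:
  f'(x) = -2*(x^2 - 6*x + 6)/(x - 3)^2; the denominator is positive wherever f is defined, so f'(x) = 0 ⇔ -2*x^2 + 12*x - 12 = 0.
  Factor: -2*x^2 + 12*x - 12 = -2*(x^2 - 6*x + 6); x^2 - 6*x + 6 = 0 has no rational roots; quadratic formula: x = (6 ± √12)/2.
  ⇒ x = 3 - sqrt(3) ≈ 1.2679, sqrt(3) + 3 ≈ 4.7321

f''(x) = -12/(x^3 - 9*x^2 + 27*x - 27)
Second-derivative test at each critical point:
  f''(1.2679) = 2.3094 > 0 → local minimum
  f''(4.7321) = -2.3094 < 0 → local maximum

Critical points: x = 3 - sqrt(3) ≈ 1.2679 (local minimum); x = sqrt(3) + 3 ≈ 4.7321 (local maximum)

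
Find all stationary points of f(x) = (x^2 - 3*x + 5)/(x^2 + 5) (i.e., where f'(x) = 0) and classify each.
f'(x) = 3*(x^2 - 5)/(x^4 + 10*x^2 + 25)

Solve f'(x) = 0:
  f'(x) = 3*(x^2 - 5)/(x^2 + 5)^2; the denominator is positive wherever f is defined, so f'(x) = 0 ⇔ 3*x^2 - 15 = 0.
  Factor: 3*x^2 - 15 = 3*(x^2 - 5); x^2 - 5 = 0 has no rational roots; quadratic formula: x = (0 ± √20)/2.
  ⇒ x = -sqrt(5) ≈ -2.2361, sqrt(5) ≈ 2.2361

f''(x) = 6*x*(15 - x^2)/(x^6 + 15*x^4 + 75*x^2 + 125)
Second-derivative test at each critical point:
  f''(-2.2361) = -0.1342 < 0 → local maximum
  f''(2.2361) = 0.1342 > 0 → local minimum

Critical points: x = -sqrt(5) ≈ -2.2361 (local maximum); x = sqrt(5) ≈ 2.2361 (local minimum)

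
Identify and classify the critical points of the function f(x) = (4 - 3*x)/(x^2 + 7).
f'(x) = (3*x^2 - 8*x - 21)/(x^4 + 14*x^2 + 49)

Solve f'(x) = 0:
  f'(x) = (3*x^2 - 8*x - 21)/(x^2 + 7)^2; the denominator is positive wherever f is defined, so f'(x) = 0 ⇔ 3*x^2 - 8*x - 21 = 0.
  3*x^2 - 8*x - 21 = 0 has no rational roots; quadratic formula: x = (8 ± √316)/6.
  ⇒ x = 4/3 - sqrt(79)/3 ≈ -1.6294, 4/3 + sqrt(79)/3 ≈ 4.2961

f''(x) = 2*(4*x^2*(4 - 3*x) + (9*x - 4)*(x^2 + 7))/(x^2 + 7)^3
Second-derivative test at each critical point:
  f''(-1.6294) = -0.1907 < 0 → local maximum
  f''(4.2961) = 0.0274 > 0 → local minimum

Critical points: x = 4/3 - sqrt(79)/3 ≈ -1.6294 (local maximum); x = 4/3 + sqrt(79)/3 ≈ 4.2961 (local minimum)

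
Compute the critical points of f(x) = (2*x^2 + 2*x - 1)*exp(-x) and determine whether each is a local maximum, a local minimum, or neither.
f'(x) = (-2*x^2 + 2*x + 3)*exp(-x)

Solve f'(x) = 0:
  f'(x) = (-2*x^2 + 2*x + 3)·exp(-x) and exp(-x) > 0 for every x, so f'(x) = 0 ⇔ -2*x^2 + 2*x + 3 = 0.
  2*x^2 - 2*x - 3 = 0 has no rational roots; quadratic formula: x = (2 ± √28)/4.
  ⇒ x = 1/2 - sqrt(7)/2 ≈ -0.8229, 1/2 + sqrt(7)/2 ≈ 1.8229

f''(x) = (2*x^2 - 6*x - 1)*exp(-x)
Second-derivative test at each critical point:
  f''(-0.8229) = 12.0490 > 0 → local minimum
  f''(1.8229) = -0.8549 < 0 → local maximum

Critical points: x = 1/2 - sqrt(7)/2 ≈ -0.8229 (local minimum); x = 1/2 + sqrt(7)/2 ≈ 1.8229 (local maximum)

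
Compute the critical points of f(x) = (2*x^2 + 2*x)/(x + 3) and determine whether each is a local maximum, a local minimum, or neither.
f'(x) = 2*(x^2 + 6*x + 3)/(x^2 + 6*x + 9)

Solve f'(x) = 0:
  f'(x) = 2*(x^2 + 6*x + 3)/(x + 3)^2; the denominator is positive wherever f is defined, so f'(x) = 0 ⇔ 2*x^2 + 12*x + 6 = 0.
  Factor: 2*x^2 + 12*x + 6 = 2*(x^2 + 6*x + 3); x^2 + 6*x + 3 = 0 has no rational roots; quadratic formula: x = (-6 ± √24)/2.
  ⇒ x = -3 - sqrt(6) ≈ -5.4495, -3 + sqrt(6) ≈ -0.5505

f''(x) = 24/(x^3 + 9*x^2 + 27*x + 27)
Second-derivative test at each critical point:
  f''(-5.4495) = -1.6330 < 0 → local maximum
  f''(-0.5505) = 1.6330 > 0 → local minimum

Critical points: x = -3 - sqrt(6) ≈ -5.4495 (local maximum); x = -3 + sqrt(6) ≈ -0.5505 (local minimum)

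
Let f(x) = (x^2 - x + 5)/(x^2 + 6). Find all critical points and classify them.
f'(x) = (x^2 + 2*x - 6)/(x^4 + 12*x^2 + 36)

Solve f'(x) = 0:
  f'(x) = (x^2 + 2*x - 6)/(x^2 + 6)^2; the denominator is positive wherever f is defined, so f'(x) = 0 ⇔ x^2 + 2*x - 6 = 0.
  x^2 + 2*x - 6 = 0 has no rational roots; quadratic formula: x = (-2 ± √28)/2.
  ⇒ x = -sqrt(7) - 1 ≈ -3.6458, -1 + sqrt(7) ≈ 1.6458

f''(x) = 2*(-x^3 - 3*x^2 + 18*x + 6)/(x^6 + 18*x^4 + 108*x^2 + 216)
Second-derivative test at each critical point:
  f''(-3.6458) = -0.0142 < 0 → local maximum
  f''(1.6458) = 0.0698 > 0 → local minimum

Critical points: x = -sqrt(7) - 1 ≈ -3.6458 (local maximum); x = -1 + sqrt(7) ≈ 1.6458 (local minimum)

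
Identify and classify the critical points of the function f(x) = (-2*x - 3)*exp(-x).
f'(x) = (2*x + 1)*exp(-x)

Solve f'(x) = 0:
  f'(x) = (2*x + 1)·exp(-x) and exp(-x) > 0 for every x, so f'(x) = 0 ⇔ 2*x + 1 = 0.
  2*x + 1 = 0.
  ⇒ x = -1/2

f''(x) = (1 - 2*x)*exp(-x)
Second-derivative test at each critical point:
  f''(-1/2) = 3.2974 > 0 → local minimum

Critical points: x = -1/2 (local minimum)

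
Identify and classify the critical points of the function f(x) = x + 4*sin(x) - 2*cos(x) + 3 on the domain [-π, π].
f'(x) = 2*sin(x) + 4*cos(x) + 1

Solve f'(x) = 0 on [-π, π]:
  f'(x) = 0 ⇔ 2*sin(x) + 4*cos(x) = -1. Write the left side as R·cos(x + φ) with R = √(4² + (-2)²) = 2*sqrt(5), cos φ = 2*sqrt(5)/5, sin φ = -sqrt(5)/5; then cos(x + φ) = -sqrt(5)/10. Solve for x and keep the solutions lying in [-π, π].
  ⇒ x = atan((-2*sqrt(19) - 1)/(-2 + sqrt(19))) ≈ -1.3327, atan((-1 + 2*sqrt(19))/(-sqrt(19) - 2)) + pi ≈ 2.2600

f''(x) = -4*sin(x) + 2*cos(x)
Second-derivative test at each critical point:
  f''(-1.3327) = 4.3589 > 0 → local minimum
  f''(2.2600) = -4.3589 < 0 → local maximum

Critical points: x = atan((-2*sqrt(19) - 1)/(-2 + sqrt(19))) ≈ -1.3327 (local minimum); x = atan((-1 + 2*sqrt(19))/(-sqrt(19) - 2)) + pi ≈ 2.2600 (local maximum)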